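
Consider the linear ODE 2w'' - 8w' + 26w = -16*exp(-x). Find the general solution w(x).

Divide through by 2: w'' - 4w' + 13w = -8*exp(-x).
Characteristic equation r² - 4r + 13 = 0 has discriminant (-4)² - 4·(13) = -36 < 0, so r = 2 ± 3i.
Hence w_h = C1*cos(3*x)*exp(2*x) + C2*exp(2*x)*sin(3*x).
Try w_p = A*exp(-x). Substituting into the equation and dividing by exp(-x) gives A = -4/9, so w_p = -4*exp(-x)/9.

w = -4*exp(-x)/9 + C1*cos(3*x)*exp(2*x) + C2*exp(2*x)*sin(3*x)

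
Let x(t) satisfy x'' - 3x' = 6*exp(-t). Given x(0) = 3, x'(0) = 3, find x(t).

Characteristic equation r² - 3r = 0 factors as (r - 3)r = 0, so r = 3, 0.
Hence x_h = C1*exp(3*t) + C2.
Try x_p = A*exp(-t). Substituting into the equation and dividing by exp(-t) gives A = 3/2, so x_p = 3*exp(-t)/2.
General solution: x = C2 + 3*exp(-t)/2 + C1*exp(3*t).
Apply the initial conditions: x(0) = 3/2 + C1 + C2 = 3 and x'(0) = -3/2 + 3*C1 = 3. Solving gives C1 = 3/2, C2 = 0.

x = 3*exp(-t)/2 + 3*exp(3*t)/2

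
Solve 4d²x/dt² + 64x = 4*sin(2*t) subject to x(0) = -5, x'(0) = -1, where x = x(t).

Divide through by 4: x'' + 16x = sin(2*t).
Characteristic equation r² + 16 = 0 has discriminant (0)² - 4·(16) = -64 < 0, so r = ± 4i.
Hence x_h = C1*cos(4*t) + C2*sin(4*t).
Try x_p = A*cos(2*t) + B*sin(2*t). Substituting and equating the coefficients of cos(2t) and sin(2t) gives A = 0, B = 1/12, so x_p = sin(2*t)/12.
General solution: x = sin(2*t)/12 + C1*cos(4*t) + C2*sin(4*t).
Apply the initial conditions: x(0) = C1 = -5 and x'(0) = 1/6 + 4*C2 = -1. Solving gives C1 = -5, C2 = -7/24.

x = -5*cos(4*t) - 7*sin(4*t)/24 + sin(2*t)/12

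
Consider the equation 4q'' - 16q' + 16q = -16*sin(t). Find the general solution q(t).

Divide through by 4: q'' - 4q' + 4q = -4*sin(t).
Characteristic equation r² - 4r + 4 = 0 has discriminant (-4)² - 4·(4) = 0, so r = 2 is a repeated root.
Hence q_h = (C1 + C2*t)*exp(2*t).
Try q_p = A*cos(t) + B*sin(t). Substituting and equating the coefficients of cos(t) and sin(t) gives A = -16/25, B = -12/25, so q_p = -16*cos(t)/25 - 12*sin(t)/25.

q = -16*cos(t)/25 - 12*sin(t)/25 + C1*exp(2*t) + C2*t*exp(2*t)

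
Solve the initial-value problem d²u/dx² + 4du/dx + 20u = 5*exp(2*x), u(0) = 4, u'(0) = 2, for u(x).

Characteristic equation r² + 4r + 20 = 0 has discriminant (4)² - 4·(20) = -64 < 0, so r = -2 ± 4i.
Hence u_h = C1*cos(4*x)*exp(-2*x) + C2*exp(-2*x)*sin(4*x).
Try u_p = A*exp(2*x). Substituting into the equation and dividing by exp(2*x) gives A = 5/32, so u_p = 5*exp(2*x)/32.
General solution: u = 5*exp(2*x)/32 + C1*cos(4*x)*exp(-2*x) + C2*exp(-2*x)*sin(4*x).
Apply the initial conditions: u(0) = 5/32 + C1 = 4 and u'(0) = 5/16 - 2*C1 + 4*C2 = 2. Solving gives C1 = 123/32, C2 = 75/32.

u = 5*exp(2*x)/32 + 75*exp(-2*x)*sin(4*x)/32 + 123*cos(4*x)*exp(-2*x)/32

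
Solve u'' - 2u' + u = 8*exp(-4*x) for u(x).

u = 8*exp(-4*x)/25 + C1*exp(x) + C2*x*exp(x)

Characteristic equation r² - 2r + 1 = 0 has discriminant (-2)² - 4·(1) = 0, so r = 1 is a repeated root.
Hence u_h = (C1 + C2*x)*exp(x).
Try u_p = A*exp(-4*x). Substituting into the equation and dividing by exp(-4*x) gives A = 8/25, so u_p = 8*exp(-4*x)/25.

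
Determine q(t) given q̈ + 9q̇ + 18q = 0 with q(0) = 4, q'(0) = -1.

Characteristic equation r² + 9r + 18 = 0 factors as (r + 6)(r + 3) = 0, so r = -6, -3.
Hence q_h = C1*exp(-6*t) + C2*exp(-3*t).
Apply the initial conditions: q(0) = C1 + C2 = 4 and q'(0) = -6*C1 - 3*C2 = -1. Solving gives C1 = -11/3, C2 = 23/3.

q = -11*exp(-6*t)/3 + 23*exp(-3*t)/3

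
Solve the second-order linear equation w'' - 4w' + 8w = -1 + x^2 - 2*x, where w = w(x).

Characteristic equation r² - 4r + 8 = 0 has discriminant (-4)² - 4·(8) = -16 < 0, so r = 2 ± 2i.
Hence w_h = C1*cos(2*x)*exp(2*x) + C2*exp(2*x)*sin(2*x).
For the particular solution try w_p = A0 + A1*x + A2*x^2. Substituting and matching coefficients of each power of x gives A0 = -7/32, A1 = -1/8, A2 = 1/8, so w_p = -7/32 - x/8 + x^2/8.

w = -7/32 - x/8 + x**2/8 + C1*cos(2*x)*exp(2*x) + C2*exp(2*x)*sin(2*x)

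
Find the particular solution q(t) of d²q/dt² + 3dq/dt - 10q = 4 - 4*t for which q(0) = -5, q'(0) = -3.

Characteristic equation r² + 3r - 10 = 0 factors as (r + 5)(r - 2) = 0, so r = -5, 2.
Hence q_h = C1*exp(-5*t) + C2*exp(2*t).
For the particular solution try q_p = A0 + A1*t. Substituting and matching coefficients of each power of t gives A0 = -7/25, A1 = 2/5, so q_p = -7/25 + 2*t/5.
General solution: q = -7/25 + 2*t/5 + C1*exp(-5*t) + C2*exp(2*t).
Apply the initial conditions: q(0) = -7/25 + C1 + C2 = -5 and q'(0) = 2/5 - 5*C1 + 2*C2 = -3. Solving gives C1 = -151/175, C2 = -27/7.

q = -7/25 - 151*exp(-5*t)/175 - 27*exp(2*t)/7 + 2*t/5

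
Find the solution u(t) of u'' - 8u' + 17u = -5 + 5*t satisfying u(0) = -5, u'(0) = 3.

Characteristic equation r² - 8r + 17 = 0 has discriminant (-8)² - 4·(17) = -4 < 0, so r = 4 ± i.
Hence u_h = C1*cos(t)*exp(4*t) + C2*exp(4*t)*sin(t).
For the particular solution try u_p = A0 + A1*t. Substituting and matching coefficients of each power of t gives A0 = -45/289, A1 = 5/17, so u_p = -45/289 + 5*t/17.
General solution: u = -45/289 + 5*t/17 + C1*cos(t)*exp(4*t) + C2*exp(4*t)*sin(t).
Apply the initial conditions: u(0) = -45/289 + C1 = -5 and u'(0) = 5/17 + C2 + 4*C1 = 3. Solving gives C1 = -1400/289, C2 = 6382/289.

u = -45/289 + 5*t/17 - 1400*cos(t)*exp(4*t)/289 + 6382*exp(4*t)*sin(t)/289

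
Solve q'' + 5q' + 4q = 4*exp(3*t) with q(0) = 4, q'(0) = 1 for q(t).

Characteristic equation r² + 5r + 4 = 0 factors as (r + 4)(r + 1) = 0, so r = -4, -1.
Hence q_h = C1*exp(-4*t) + C2*exp(-t).
Try q_p = A*exp(3*t). Substituting into the equation and dividing by exp(3*t) gives A = 1/7, so q_p = exp(3*t)/7.
General solution: q = exp(3*t)/7 + C1*exp(-4*t) + C2*exp(-t).
Apply the initial conditions: q(0) = 1/7 + C1 + C2 = 4 and q'(0) = 3/7 - C2 - 4*C1 = 1. Solving gives C1 = -31/21, C2 = 16/3.

q = -31*exp(-4*t)/21 + exp(3*t)/7 + 16*exp(-t)/3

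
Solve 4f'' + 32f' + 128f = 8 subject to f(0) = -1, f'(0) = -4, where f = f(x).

f = 1/16 - 33*exp(-4*x)*sin(4*x)/16 - 17*cos(4*x)*exp(-4*x)/16

Divide through by 4: f'' + 8f' + 32f = 2.
Characteristic equation r² + 8r + 32 = 0 has discriminant (8)² - 4·(32) = -64 < 0, so r = -4 ± 4i.
Hence f_h = C1*cos(4*x)*exp(-4*x) + C2*exp(-4*x)*sin(4*x).
For the particular solution try f_p = A0. Substituting and matching coefficients of each power of x gives A0 = 1/16, so f_p = 1/16.
General solution: f = 1/16 + C1*cos(4*x)*exp(-4*x) + C2*exp(-4*x)*sin(4*x).
Apply the initial conditions: f(0) = 1/16 + C1 = -1 and f'(0) = -4*C1 + 4*C2 = -4. Solving gives C1 = -17/16, C2 = -33/16.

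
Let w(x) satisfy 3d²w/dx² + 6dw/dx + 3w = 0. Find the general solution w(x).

Divide through by 3: w'' + 2w' + w = 0.
Characteristic equation r² + 2r + 1 = 0 has discriminant (2)² - 4·(1) = 0, so r = -1 is a repeated root.
Hence w_h = (C1 + C2*x)*exp(-x).

w = C1*exp(-x) + C2*x*exp(-x)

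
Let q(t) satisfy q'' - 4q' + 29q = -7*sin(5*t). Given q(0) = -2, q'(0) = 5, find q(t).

q = -35*cos(5*t)/104 - 7*sin(5*t)/104 - 173*cos(5*t)*exp(2*t)/104 + 901*exp(2*t)*sin(5*t)/520

Characteristic equation r² - 4r + 29 = 0 has discriminant (-4)² - 4·(29) = -100 < 0, so r = 2 ± 5i.
Hence q_h = C1*cos(5*t)*exp(2*t) + C2*exp(2*t)*sin(5*t).
Try q_p = A*cos(5*t) + B*sin(5*t). Substituting and equating the coefficients of cos(5t) and sin(5t) gives A = -35/104, B = -7/104, so q_p = -35*cos(5*t)/104 - 7*sin(5*t)/104.
General solution: q = -35*cos(5*t)/104 - 7*sin(5*t)/104 + C1*cos(5*t)*exp(2*t) + C2*exp(2*t)*sin(5*t).
Apply the initial conditions: q(0) = -35/104 + C1 = -2 and q'(0) = -35/104 + 2*C1 + 5*C2 = 5. Solving gives C1 = -173/104, C2 = 901/520.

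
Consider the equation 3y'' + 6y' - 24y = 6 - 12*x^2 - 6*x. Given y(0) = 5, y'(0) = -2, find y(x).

Divide through by 3: y'' + 2y' - 8y = 2 - 4*x^2 - 2*x.
Characteristic equation r² + 2r - 8 = 0 factors as (r - 2)(r + 4) = 0, so r = 2, -4.
Hence y_h = C1*exp(2*x) + C2*exp(-4*x).
For the particular solution try y_p = A0 + A1*x + A2*x^2. Substituting and matching coefficients of each power of x gives A0 = 0, A1 = 1/2, A2 = 1/2, so y_p = x/2 + x^2/2.
General solution: y = x/2 + x^2/2 + C1*exp(2*x) + C2*exp(-4*x).
Apply the initial conditions: y(0) = C1 + C2 = 5 and y'(0) = 1/2 - 4*C2 + 2*C1 = -2. Solving gives C1 = 35/12, C2 = 25/12.

y = x/2 + x**2/2 + 25*exp(-4*x)/12 + 35*exp(2*x)/12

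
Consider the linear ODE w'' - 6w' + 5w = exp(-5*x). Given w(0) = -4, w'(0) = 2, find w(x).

w = -133*exp(x)/24 + exp(-5*x)/60 + 61*exp(5*x)/40

Characteristic equation r² - 6r + 5 = 0 factors as (r - 5)(r - 1) = 0, so r = 5, 1.
Hence w_h = C1*exp(5*x) + C2*exp(x).
Try w_p = A*exp(-5*x). Substituting into the equation and dividing by exp(-5*x) gives A = 1/60, so w_p = exp(-5*x)/60.
General solution: w = exp(-5*x)/60 + C1*exp(5*x) + C2*exp(x).
Apply the initial conditions: w(0) = 1/60 + C1 + C2 = -4 and w'(0) = -1/12 + C2 + 5*C1 = 2. Solving gives C1 = 61/40, C2 = -133/24.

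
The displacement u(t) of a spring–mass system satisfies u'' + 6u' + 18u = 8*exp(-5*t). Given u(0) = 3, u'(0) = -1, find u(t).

Characteristic equation r² + 6r + 18 = 0 has discriminant (6)² - 4·(18) = -36 < 0, so r = -3 ± 3i.
Hence u_h = C1*cos(3*t)*exp(-3*t) + C2*exp(-3*t)*sin(3*t).
Try u_p = A*exp(-5*t). Substituting into the equation and dividing by exp(-5*t) gives A = 8/13, so u_p = 8*exp(-5*t)/13.
General solution: u = 8*exp(-5*t)/13 + C1*cos(3*t)*exp(-3*t) + C2*exp(-3*t)*sin(3*t).
Apply the initial conditions: u(0) = 8/13 + C1 = 3 and u'(0) = -40/13 - 3*C1 + 3*C2 = -1. Solving gives C1 = 31/13, C2 = 40/13.

u = 8*exp(-5*t)/13 + 31*cos(3*t)*exp(-3*t)/13 + 40*exp(-3*t)*sin(3*t)/13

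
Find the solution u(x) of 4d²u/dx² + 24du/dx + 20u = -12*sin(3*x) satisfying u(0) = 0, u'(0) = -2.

u = -29*exp(-x)/40 + 3*sin(3*x)/85 + 27*cos(3*x)/170 + 77*exp(-5*x)/136

Divide through by 4: u'' + 6u' + 5u = -3*sin(3*x).
Characteristic equation r² + 6r + 5 = 0 factors as (r + 1)(r + 5) = 0, so r = -1, -5.
Hence u_h = C1*exp(-x) + C2*exp(-5*x).
Try u_p = A*cos(3*x) + B*sin(3*x). Substituting and equating the coefficients of cos(3x) and sin(3x) gives A = 27/170, B = 3/85, so u_p = 3*sin(3*x)/85 + 27*cos(3*x)/170.
General solution: u = 3*sin(3*x)/85 + 27*cos(3*x)/170 + C1*exp(-x) + C2*exp(-5*x).
Apply the initial conditions: u(0) = 27/170 + C1 + C2 = 0 and u'(0) = 9/85 - C1 - 5*C2 = -2. Solving gives C1 = -29/40, C2 = 77/136.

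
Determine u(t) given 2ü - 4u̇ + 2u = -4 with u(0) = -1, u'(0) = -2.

Divide through by 2: u'' - 2u' + u = -2.
Characteristic equation r² - 2r + 1 = 0 has discriminant (-2)² - 4·(1) = 0, so r = 1 is a repeated root.
Hence u_h = (C1 + C2*t)*exp(t).
For the particular solution try u_p = A0. Substituting and matching coefficients of each power of t gives A0 = -2, so u_p = -2.
General solution: u = -2 + C1*exp(t) + C2*t*exp(t).
Apply the initial conditions: u(0) = -2 + C1 = -1 and u'(0) = C1 + C2 = -2. Solving gives C1 = 1, C2 = -3.

u = -2 - 3*t*exp(t) + exp(t)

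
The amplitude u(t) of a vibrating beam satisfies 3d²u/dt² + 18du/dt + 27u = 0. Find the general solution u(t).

u = C1*exp(-3*t) + C2*t*exp(-3*t)

Divide through by 3: u'' + 6u' + 9u = 0.
Characteristic equation r² + 6r + 9 = 0 has discriminant (6)² - 4·(9) = 0, so r = -3 is a repeated root.
Hence u_h = (C1 + C2*t)*exp(-3*t).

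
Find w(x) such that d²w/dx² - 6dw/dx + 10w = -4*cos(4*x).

Characteristic equation r² - 6r + 10 = 0 has discriminant (-6)² - 4·(10) = -4 < 0, so r = 3 ± i.
Hence w_h = C1*cos(x)*exp(3*x) + C2*exp(3*x)*sin(x).
Try w_p = A*cos(4*x) + B*sin(4*x). Substituting and equating the coefficients of cos(4x) and sin(4x) gives A = 2/51, B = 8/51, so w_p = 2*cos(4*x)/51 + 8*sin(4*x)/51.

w = 2*cos(4*x)/51 + 8*sin(4*x)/51 + C1*cos(x)*exp(3*x) + C2*exp(3*x)*sin(x)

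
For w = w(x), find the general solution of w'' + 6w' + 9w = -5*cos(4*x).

w = -24*sin(4*x)/125 + 7*cos(4*x)/125 + C1*exp(-3*x) + C2*x*exp(-3*x)

Characteristic equation r² + 6r + 9 = 0 has discriminant (6)² - 4·(9) = 0, so r = -3 is a repeated root.
Hence w_h = (C1 + C2*x)*exp(-3*x).
Try w_p = A*cos(4*x) + B*sin(4*x). Substituting and equating the coefficients of cos(4x) and sin(4x) gives A = 7/125, B = -24/125, so w_p = -24*sin(4*x)/125 + 7*cos(4*x)/125.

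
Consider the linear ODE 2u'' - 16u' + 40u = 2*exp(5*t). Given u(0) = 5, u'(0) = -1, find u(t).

u = exp(5*t)/5 - 53*exp(4*t)*sin(2*t)/5 + 24*cos(2*t)*exp(4*t)/5

Divide through by 2: u'' - 8u' + 20u = exp(5*t).
Characteristic equation r² - 8r + 20 = 0 has discriminant (-8)² - 4·(20) = -16 < 0, so r = 4 ± 2i.
Hence u_h = C1*cos(2*t)*exp(4*t) + C2*exp(4*t)*sin(2*t).
Try u_p = A*exp(5*t). Substituting into the equation and dividing by exp(5*t) gives A = 1/5, so u_p = exp(5*t)/5.
General solution: u = exp(5*t)/5 + C1*cos(2*t)*exp(4*t) + C2*exp(4*t)*sin(2*t).
Apply the initial conditions: u(0) = 1/5 + C1 = 5 and u'(0) = 1 + 2*C2 + 4*C1 = -1. Solving gives C1 = 24/5, C2 = -53/5.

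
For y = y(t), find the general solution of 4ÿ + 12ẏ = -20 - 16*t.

Divide through by 4: y'' + 3y' = -5 - 4*t.
Characteristic equation r² + 3r = 0 factors as (r + 3)r = 0, so r = -3, 0.
Hence y_h = C1*exp(-3*t) + C2.
Since 0 is a characteristic root (multiplicity 1), multiply the polynomial trial by t: try y_p = t*(A0 + A1*t). Substituting and matching coefficients of each power of t gives A0 = -11/9, A1 = -2/3, so y_p = -11*t/9 - 2*t^2/3.

y = C2 - 11*t/9 - 2*t**2/3 + C1*exp(-3*t)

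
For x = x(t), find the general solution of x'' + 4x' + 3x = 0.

x = C1*exp(-t) + C2*exp(-3*t)

Characteristic equation r² + 4r + 3 = 0 factors as (r + 1)(r + 3) = 0, so r = -1, -3.
Hence x_h = C1*exp(-t) + C2*exp(-3*t).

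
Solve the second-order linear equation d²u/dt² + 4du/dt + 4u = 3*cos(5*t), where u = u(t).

u = -63*cos(5*t)/841 + 60*sin(5*t)/841 + C1*exp(-2*t) + C2*t*exp(-2*t)

Characteristic equation r² + 4r + 4 = 0 has discriminant (4)² - 4·(4) = 0, so r = -2 is a repeated root.
Hence u_h = (C1 + C2*t)*exp(-2*t).
Try u_p = A*cos(5*t) + B*sin(5*t). Substituting and equating the coefficients of cos(5t) and sin(5t) gives A = -63/841, B = 60/841, so u_p = -63*cos(5*t)/841 + 60*sin(5*t)/841.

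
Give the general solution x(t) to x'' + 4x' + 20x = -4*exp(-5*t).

x = -4*exp(-5*t)/25 + C1*cos(4*t)*exp(-2*t) + C2*exp(-2*t)*sin(4*t)

Characteristic equation r² + 4r + 20 = 0 has discriminant (4)² - 4·(20) = -64 < 0, so r = -2 ± 4i.
Hence x_h = C1*cos(4*t)*exp(-2*t) + C2*exp(-2*t)*sin(4*t).
Try x_p = A*exp(-5*t). Substituting into the equation and dividing by exp(-5*t) gives A = -4/25, so x_p = -4*exp(-5*t)/25.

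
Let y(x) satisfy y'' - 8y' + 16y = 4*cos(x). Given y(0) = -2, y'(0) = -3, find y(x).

Characteristic equation r² - 8r + 16 = 0 has discriminant (-8)² - 4·(16) = 0, so r = 4 is a repeated root.
Hence y_h = (C1 + C2*x)*exp(4*x).
Try y_p = A*cos(x) + B*sin(x). Substituting and equating the coefficients of cos(x) and sin(x) gives A = 60/289, B = -32/289, so y_p = -32*sin(x)/289 + 60*cos(x)/289.
General solution: y = -32*sin(x)/289 + 60*cos(x)/289 + C1*exp(4*x) + C2*x*exp(4*x).
Apply the initial conditions: y(0) = 60/289 + C1 = -2 and y'(0) = -32/289 + C2 + 4*C1 = -3. Solving gives C1 = -638/289, C2 = 101/17.

y = -638*exp(4*x)/289 - 32*sin(x)/289 + 60*cos(x)/289 + 101*x*exp(4*x)/17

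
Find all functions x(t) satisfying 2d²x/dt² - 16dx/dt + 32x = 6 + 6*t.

x = 9/32 + 3*t/16 + C1*exp(4*t) + C2*t*exp(4*t)

Divide through by 2: x'' - 8x' + 16x = 3 + 3*t.
Characteristic equation r² - 8r + 16 = 0 has discriminant (-8)² - 4·(16) = 0, so r = 4 is a repeated root.
Hence x_h = (C1 + C2*t)*exp(4*t).
For the particular solution try x_p = A0 + A1*t. Substituting and matching coefficients of each power of t gives A0 = 9/32, A1 = 3/16, so x_p = 9/32 + 3*t/16.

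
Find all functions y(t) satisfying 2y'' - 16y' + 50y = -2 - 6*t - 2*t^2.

y = -1303/15625 - 91*t/625 - t**2/25 + C1*cos(3*t)*exp(4*t) + C2*exp(4*t)*sin(3*t)

Divide through by 2: y'' - 8y' + 25y = -1 - t^2 - 3*t.
Characteristic equation r² - 8r + 25 = 0 has discriminant (-8)² - 4·(25) = -36 < 0, so r = 4 ± 3i.
Hence y_h = C1*cos(3*t)*exp(4*t) + C2*exp(4*t)*sin(3*t).
For the particular solution try y_p = A0 + A1*t + A2*t^2. Substituting and matching coefficients of each power of t gives A0 = -1303/15625, A1 = -91/625, A2 = -1/25, so y_p = -1303/15625 - 91*t/625 - t^2/25.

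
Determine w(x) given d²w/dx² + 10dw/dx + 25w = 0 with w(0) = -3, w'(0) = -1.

w = -3*exp(-5*x) - 16*x*exp(-5*x)

Characteristic equation r² + 10r + 25 = 0 has discriminant (10)² - 4·(25) = 0, so r = -5 is a repeated root.
Hence w_h = (C1 + C2*x)*exp(-5*x).
Apply the initial conditions: w(0) = C1 = -3 and w'(0) = C2 - 5*C1 = -1. Solving gives C1 = -3, C2 = -16.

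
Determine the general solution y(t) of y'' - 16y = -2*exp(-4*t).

y = C1*exp(-4*t) + C2*exp(4*t) + t*exp(-4*t)/4

Characteristic equation r² - 16 = 0 factors as (r + 4)(r - 4) = 0, so r = -4, 4.
Hence y_h = C1*exp(-4*t) + C2*exp(4*t).
Since exp(-4*t) solves the homogeneous equation (r = -4 is a root of multiplicity 1), multiply the trial by t. Try y_p = A*t*exp(-4*t). Substituting into the equation and dividing by exp(-4*t) gives A = 1/4, so y_p = t*exp(-4*t)/4.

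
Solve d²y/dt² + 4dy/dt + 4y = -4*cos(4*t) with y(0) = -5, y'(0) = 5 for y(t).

Characteristic equation r² + 4r + 4 = 0 has discriminant (4)² - 4·(4) = 0, so r = -2 is a repeated root.
Hence y_h = (C1 + C2*t)*exp(-2*t).
Try y_p = A*cos(4*t) + B*sin(4*t). Substituting and equating the coefficients of cos(4t) and sin(4t) gives A = 3/25, B = -4/25, so y_p = -4*sin(4*t)/25 + 3*cos(4*t)/25.
General solution: y = -4*sin(4*t)/25 + 3*cos(4*t)/25 + C1*exp(-2*t) + C2*t*exp(-2*t).
Apply the initial conditions: y(0) = 3/25 + C1 = -5 and y'(0) = -16/25 + C2 - 2*C1 = 5. Solving gives C1 = -128/25, C2 = -23/5.

y = -128*exp(-2*t)/25 - 4*sin(4*t)/25 + 3*cos(4*t)/25 - 23*t*exp(-2*t)/5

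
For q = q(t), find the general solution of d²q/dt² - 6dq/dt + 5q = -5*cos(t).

Characteristic equation r² - 6r + 5 = 0 factors as (r - 5)(r - 1) = 0, so r = 5, 1.
Hence q_h = C1*exp(5*t) + C2*exp(t).
Try q_p = A*cos(t) + B*sin(t). Substituting and equating the coefficients of cos(t) and sin(t) gives A = -5/13, B = 15/26, so q_p = -5*cos(t)/13 + 15*sin(t)/26.

q = -5*cos(t)/13 + 15*sin(t)/26 + C1*exp(5*t) + C2*exp(t)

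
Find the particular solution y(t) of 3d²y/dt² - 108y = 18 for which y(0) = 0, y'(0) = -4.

Divide through by 3: y'' - 36y = 6.
Characteristic equation r² - 36 = 0 factors as (r + 6)(r - 6) = 0, so r = -6, 6.
Hence y_h = C1*exp(-6*t) + C2*exp(6*t).
For the particular solution try y_p = A0. Substituting and matching coefficients of each power of t gives A0 = -1/6, so y_p = -1/6.
General solution: y = -1/6 + C1*exp(-6*t) + C2*exp(6*t).
Apply the initial conditions: y(0) = -1/6 + C1 + C2 = 0 and y'(0) = -6*C1 + 6*C2 = -4. Solving gives C1 = 5/12, C2 = -1/4.

y = -1/6 - exp(6*t)/4 + 5*exp(-6*t)/12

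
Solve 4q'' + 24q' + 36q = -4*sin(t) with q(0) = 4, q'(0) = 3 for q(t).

Divide through by 4: q'' + 6q' + 9q = -sin(t).
Characteristic equation r² + 6r + 9 = 0 has discriminant (6)² - 4·(9) = 0, so r = -3 is a repeated root.
Hence q_h = (C1 + C2*t)*exp(-3*t).
Try q_p = A*cos(t) + B*sin(t). Substituting and equating the coefficients of cos(t) and sin(t) gives A = 3/50, B = -2/25, so q_p = -2*sin(t)/25 + 3*cos(t)/50.
General solution: q = -2*sin(t)/25 + 3*cos(t)/50 + C1*exp(-3*t) + C2*t*exp(-3*t).
Apply the initial conditions: q(0) = 3/50 + C1 = 4 and q'(0) = -2/25 + C2 - 3*C1 = 3. Solving gives C1 = 197/50, C2 = 149/10.

q = -2*sin(t)/25 + 3*cos(t)/50 + 197*exp(-3*t)/50 + 149*t*exp(-3*t)/10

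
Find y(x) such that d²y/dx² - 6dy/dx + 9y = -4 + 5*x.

y = -2/27 + 5*x/9 + C1*exp(3*x) + C2*x*exp(3*x)

Characteristic equation r² - 6r + 9 = 0 has discriminant (-6)² - 4·(9) = 0, so r = 3 is a repeated root.
Hence y_h = (C1 + C2*x)*exp(3*x).
For the particular solution try y_p = A0 + A1*x. Substituting and matching coefficients of each power of x gives A0 = -2/27, A1 = 5/9, so y_p = -2/27 + 5*x/9.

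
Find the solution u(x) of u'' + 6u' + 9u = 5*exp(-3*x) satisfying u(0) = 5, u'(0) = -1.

u = 5*exp(-3*x) + 14*x*exp(-3*x) + 5*x**2*exp(-3*x)/2

Characteristic equation r² + 6r + 9 = 0 has discriminant (6)² - 4·(9) = 0, so r = -3 is a repeated root.
Hence u_h = (C1 + C2*x)*exp(-3*x).
Since exp(-3*x) solves the homogeneous equation (r = -3 is a root of multiplicity 2), multiply the trial by x^2. Try u_p = A*x^2*exp(-3*x). Substituting into the equation and dividing by exp(-3*x) gives A = 5/2, so u_p = 5*x^2*exp(-3*x)/2.
General solution: u = C1*exp(-3*x) + 5*x^2*exp(-3*x)/2 + C2*x*exp(-3*x).
Apply the initial conditions: u(0) = C1 = 5 and u'(0) = C2 - 3*C1 = -1. Solving gives C1 = 5, C2 = 14.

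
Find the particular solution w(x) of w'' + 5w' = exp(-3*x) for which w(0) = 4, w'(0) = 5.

w = 76/15 - 9*exp(-5*x)/10 - exp(-3*x)/6

Characteristic equation r² + 5r = 0 factors as (r + 5)r = 0, so r = -5, 0.
Hence w_h = C1*exp(-5*x) + C2.
Try w_p = A*exp(-3*x). Substituting into the equation and dividing by exp(-3*x) gives A = -1/6, so w_p = -exp(-3*x)/6.
General solution: w = C2 - exp(-3*x)/6 + C1*exp(-5*x).
Apply the initial conditions: w(0) = -1/6 + C1 + C2 = 4 and w'(0) = 1/2 - 5*C1 = 5. Solving gives C1 = -9/10, C2 = 76/15.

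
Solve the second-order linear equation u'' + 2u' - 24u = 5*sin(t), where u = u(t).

u = -125*sin(t)/629 - 10*cos(t)/629 + C1*exp(4*t) + C2*exp(-6*t)

Characteristic equation r² + 2r - 24 = 0 factors as (r - 4)(r + 6) = 0, so r = 4, -6.
Hence u_h = C1*exp(4*t) + C2*exp(-6*t).
Try u_p = A*cos(t) + B*sin(t). Substituting and equating the coefficients of cos(t) and sin(t) gives A = -10/629, B = -125/629, so u_p = -125*sin(t)/629 - 10*cos(t)/629.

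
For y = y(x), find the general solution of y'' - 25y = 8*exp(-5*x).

y = C1*exp(-5*x) + C2*exp(5*x) - 4*x*exp(-5*x)/5

Characteristic equation r² - 25 = 0 factors as (r + 5)(r - 5) = 0, so r = -5, 5.
Hence y_h = C1*exp(-5*x) + C2*exp(5*x).
Since exp(-5*x) solves the homogeneous equation (r = -5 is a root of multiplicity 1), multiply the trial by x. Try y_p = A*x*exp(-5*x). Substituting into the equation and dividing by exp(-5*x) gives A = -4/5, so y_p = -4*x*exp(-5*x)/5.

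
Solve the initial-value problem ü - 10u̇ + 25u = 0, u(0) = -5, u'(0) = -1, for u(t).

Characteristic equation r² - 10r + 25 = 0 has discriminant (-10)² - 4·(25) = 0, so r = 5 is a repeated root.
Hence u_h = (C1 + C2*t)*exp(5*t).
Apply the initial conditions: u(0) = C1 = -5 and u'(0) = C2 + 5*C1 = -1. Solving gives C1 = -5, C2 = 24.

u = -5*exp(5*t) + 24*t*exp(5*t)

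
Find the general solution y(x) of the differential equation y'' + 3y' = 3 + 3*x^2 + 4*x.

y = C2 + x**2/3 + x**3/3 + 7*x/9 + C1*exp(-3*x)

Characteristic equation r² + 3r = 0 factors as (r + 3)r = 0, so r = -3, 0.
Hence y_h = C1*exp(-3*x) + C2.
Since 0 is a characteristic root (multiplicity 1), multiply the polynomial trial by x: try y_p = x*(A0 + A1*x + A2*x^2). Substituting and matching coefficients of each power of x gives A0 = 7/9, A1 = 1/3, A2 = 1/3, so y_p = x^2/3 + x^3/3 + 7*x/9.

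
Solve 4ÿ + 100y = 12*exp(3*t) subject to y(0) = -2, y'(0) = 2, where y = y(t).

y = -71*cos(5*t)/34 + 3*exp(3*t)/34 + 59*sin(5*t)/170

Divide through by 4: y'' + 25y = 3*exp(3*t).
Characteristic equation r² + 25 = 0 has discriminant (0)² - 4·(25) = -100 < 0, so r = ± 5i.
Hence y_h = C1*cos(5*t) + C2*sin(5*t).
Try y_p = A*exp(3*t). Substituting into the equation and dividing by exp(3*t) gives A = 3/34, so y_p = 3*exp(3*t)/34.
General solution: y = 3*exp(3*t)/34 + C1*cos(5*t) + C2*sin(5*t).
Apply the initial conditions: y(0) = 3/34 + C1 = -2 and y'(0) = 9/34 + 5*C2 = 2. Solving gives C1 = -71/34, C2 = 59/170.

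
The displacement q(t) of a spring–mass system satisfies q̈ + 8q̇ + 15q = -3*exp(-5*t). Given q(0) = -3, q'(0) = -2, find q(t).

q = -37*exp(-3*t)/4 + 25*exp(-5*t)/4 + 3*t*exp(-5*t)/2

Characteristic equation r² + 8r + 15 = 0 factors as (r + 5)(r + 3) = 0, so r = -5, -3.
Hence q_h = C1*exp(-5*t) + C2*exp(-3*t).
Since exp(-5*t) solves the homogeneous equation (r = -5 is a root of multiplicity 1), multiply the trial by t. Try q_p = A*t*exp(-5*t). Substituting into the equation and dividing by exp(-5*t) gives A = 3/2, so q_p = 3*t*exp(-5*t)/2.
General solution: q = C1*exp(-5*t) + C2*exp(-3*t) + 3*t*exp(-5*t)/2.
Apply the initial conditions: q(0) = C1 + C2 = -3 and q'(0) = 3/2 - 5*C1 - 3*C2 = -2. Solving gives C1 = 25/4, C2 = -37/4.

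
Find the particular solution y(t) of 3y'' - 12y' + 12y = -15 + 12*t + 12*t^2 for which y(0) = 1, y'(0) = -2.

y = 5/4 + t**2 + 3*t - exp(2*t)/4 - 9*t*exp(2*t)/2

Divide through by 3: y'' - 4y' + 4y = -5 + 4*t + 4*t^2.
Characteristic equation r² - 4r + 4 = 0 has discriminant (-4)² - 4·(4) = 0, so r = 2 is a repeated root.
Hence y_h = (C1 + C2*t)*exp(2*t).
For the particular solution try y_p = A0 + A1*t + A2*t^2. Substituting and matching coefficients of each power of t gives A0 = 5/4, A1 = 3, A2 = 1, so y_p = 5/4 + t^2 + 3*t.
General solution: y = 5/4 + t^2 + 3*t + C1*exp(2*t) + C2*t*exp(2*t).
Apply the initial conditions: y(0) = 5/4 + C1 = 1 and y'(0) = 3 + C2 + 2*C1 = -2. Solving gives C1 = -1/4, C2 = -9/2.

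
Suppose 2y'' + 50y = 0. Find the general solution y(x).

Divide through by 2: y'' + 25y = 0.
Characteristic equation r² + 25 = 0 has discriminant (0)² - 4·(25) = -100 < 0, so r = ± 5i.
Hence y_h = C1*cos(5*x) + C2*sin(5*x).

y = C1*cos(5*x) + C2*sin(5*x)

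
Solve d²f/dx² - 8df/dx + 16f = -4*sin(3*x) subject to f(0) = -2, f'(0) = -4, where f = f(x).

Characteristic equation r² - 8r + 16 = 0 has discriminant (-8)² - 4·(16) = 0, so r = 4 is a repeated root.
Hence f_h = (C1 + C2*x)*exp(4*x).
Try f_p = A*cos(3*x) + B*sin(3*x). Substituting and equating the coefficients of cos(3x) and sin(3x) gives A = -96/625, B = -28/625, so f_p = -96*cos(3*x)/625 - 28*sin(3*x)/625.
General solution: f = -96*cos(3*x)/625 - 28*sin(3*x)/625 + C1*exp(4*x) + C2*x*exp(4*x).
Apply the initial conditions: f(0) = -96/625 + C1 = -2 and f'(0) = -84/625 + C2 + 4*C1 = -4. Solving gives C1 = -1154/625, C2 = 88/25.

f = -1154*exp(4*x)/625 - 96*cos(3*x)/625 - 28*sin(3*x)/625 + 88*x*exp(4*x)/25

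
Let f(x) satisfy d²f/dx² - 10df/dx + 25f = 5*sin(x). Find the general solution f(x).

Characteristic equation r² - 10r + 25 = 0 has discriminant (-10)² - 4·(25) = 0, so r = 5 is a repeated root.
Hence f_h = (C1 + C2*x)*exp(5*x).
Try f_p = A*cos(x) + B*sin(x). Substituting and equating the coefficients of cos(x) and sin(x) gives A = 25/338, B = 30/169, so f_p = 25*cos(x)/338 + 30*sin(x)/169.

f = 25*cos(x)/338 + 30*sin(x)/169 + C1*exp(5*x) + C2*x*exp(5*x)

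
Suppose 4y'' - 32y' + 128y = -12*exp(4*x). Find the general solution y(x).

y = -3*exp(4*x)/16 + C1*cos(4*x)*exp(4*x) + C2*exp(4*x)*sin(4*x)

Divide through by 4: y'' - 8y' + 32y = -3*exp(4*x).
Characteristic equation r² - 8r + 32 = 0 has discriminant (-8)² - 4·(32) = -64 < 0, so r = 4 ± 4i.
Hence y_h = C1*cos(4*x)*exp(4*x) + C2*exp(4*x)*sin(4*x).
Try y_p = A*exp(4*x). Substituting into the equation and dividing by exp(4*x) gives A = -3/16, so y_p = -3*exp(4*x)/16.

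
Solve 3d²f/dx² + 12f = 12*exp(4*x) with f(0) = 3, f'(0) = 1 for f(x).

Divide through by 3: f'' + 4f = 4*exp(4*x).
Characteristic equation r² + 4 = 0 has discriminant (0)² - 4·(4) = -16 < 0, so r = ± 2i.
Hence f_h = C1*cos(2*x) + C2*sin(2*x).
Try f_p = A*exp(4*x). Substituting into the equation and dividing by exp(4*x) gives A = 1/5, so f_p = exp(4*x)/5.
General solution: f = exp(4*x)/5 + C1*cos(2*x) + C2*sin(2*x).
Apply the initial conditions: f(0) = 1/5 + C1 = 3 and f'(0) = 4/5 + 2*C2 = 1. Solving gives C1 = 14/5, C2 = 1/10.

f = exp(4*x)/5 + sin(2*x)/10 + 14*cos(2*x)/5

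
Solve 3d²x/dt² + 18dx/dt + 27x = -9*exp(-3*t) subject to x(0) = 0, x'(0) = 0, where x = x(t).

x = -3*t**2*exp(-3*t)/2

Divide through by 3: x'' + 6x' + 9x = -3*exp(-3*t).
Characteristic equation r² + 6r + 9 = 0 has discriminant (6)² - 4·(9) = 0, so r = -3 is a repeated root.
Hence x_h = (C1 + C2*t)*exp(-3*t).
Since exp(-3*t) solves the homogeneous equation (r = -3 is a root of multiplicity 2), multiply the trial by t^2. Try x_p = A*t^2*exp(-3*t). Substituting into the equation and dividing by exp(-3*t) gives A = -3/2, so x_p = -3*t^2*exp(-3*t)/2.
General solution: x = C1*exp(-3*t) - 3*t^2*exp(-3*t)/2 + C2*t*exp(-3*t).
Apply the initial conditions: x(0) = C1 = 0 and x'(0) = C2 - 3*C1 = 0. Solving gives C1 = 0, C2 = 0.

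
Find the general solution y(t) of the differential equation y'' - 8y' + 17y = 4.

y = 4/17 + C1*cos(t)*exp(4*t) + C2*exp(4*t)*sin(t)

Characteristic equation r² - 8r + 17 = 0 has discriminant (-8)² - 4·(17) = -4 < 0, so r = 4 ± i.
Hence y_h = C1*cos(t)*exp(4*t) + C2*exp(4*t)*sin(t).
For the particular solution try y_p = A0. Substituting and matching coefficients of each power of t gives A0 = 4/17, so y_p = 4/17.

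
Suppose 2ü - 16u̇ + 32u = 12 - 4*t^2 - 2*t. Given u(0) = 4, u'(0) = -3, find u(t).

u = 19/64 - 3*t/16 - t**2/8 + 237*exp(4*t)/64 - 141*t*exp(4*t)/8

Divide through by 2: u'' - 8u' + 16u = 6 - t - 2*t^2.
Characteristic equation r² - 8r + 16 = 0 has discriminant (-8)² - 4·(16) = 0, so r = 4 is a repeated root.
Hence u_h = (C1 + C2*t)*exp(4*t).
For the particular solution try u_p = A0 + A1*t + A2*t^2. Substituting and matching coefficients of each power of t gives A0 = 19/64, A1 = -3/16, A2 = -1/8, so u_p = 19/64 - 3*t/16 - t^2/8.
General solution: u = 19/64 - 3*t/16 - t^2/8 + C1*exp(4*t) + C2*t*exp(4*t).
Apply the initial conditions: u(0) = 19/64 + C1 = 4 and u'(0) = -3/16 + C2 + 4*C1 = -3. Solving gives C1 = 237/64, C2 = -141/8.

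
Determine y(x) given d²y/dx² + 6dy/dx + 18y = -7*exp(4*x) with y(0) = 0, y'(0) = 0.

y = -7*exp(4*x)/58 + 7*cos(3*x)*exp(-3*x)/58 + 49*exp(-3*x)*sin(3*x)/174

Characteristic equation r² + 6r + 18 = 0 has discriminant (6)² - 4·(18) = -36 < 0, so r = -3 ± 3i.
Hence y_h = C1*cos(3*x)*exp(-3*x) + C2*exp(-3*x)*sin(3*x).
Try y_p = A*exp(4*x). Substituting into the equation and dividing by exp(4*x) gives A = -7/58, so y_p = -7*exp(4*x)/58.
General solution: y = -7*exp(4*x)/58 + C1*cos(3*x)*exp(-3*x) + C2*exp(-3*x)*sin(3*x).
Apply the initial conditions: y(0) = -7/58 + C1 = 0 and y'(0) = -14/29 - 3*C1 + 3*C2 = 0. Solving gives C1 = 7/58, C2 = 49/174.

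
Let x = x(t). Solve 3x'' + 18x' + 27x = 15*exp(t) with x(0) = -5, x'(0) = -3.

x = -85*exp(-3*t)/16 + 5*exp(t)/16 - 77*t*exp(-3*t)/4

Divide through by 3: x'' + 6x' + 9x = 5*exp(t).
Characteristic equation r² + 6r + 9 = 0 has discriminant (6)² - 4·(9) = 0, so r = -3 is a repeated root.
Hence x_h = (C1 + C2*t)*exp(-3*t).
Try x_p = A*exp(t). Substituting into the equation and dividing by exp(t) gives A = 5/16, so x_p = 5*exp(t)/16.
General solution: x = 5*exp(t)/16 + C1*exp(-3*t) + C2*t*exp(-3*t).
Apply the initial conditions: x(0) = 5/16 + C1 = -5 and x'(0) = 5/16 + C2 - 3*C1 = -3. Solving gives C1 = -85/16, C2 = -77/4.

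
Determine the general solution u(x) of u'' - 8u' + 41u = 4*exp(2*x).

Characteristic equation r² - 8r + 41 = 0 has discriminant (-8)² - 4·(41) = -100 < 0, so r = 4 ± 5i.
Hence u_h = C1*cos(5*x)*exp(4*x) + C2*exp(4*x)*sin(5*x).
Try u_p = A*exp(2*x). Substituting into the equation and dividing by exp(2*x) gives A = 4/29, so u_p = 4*exp(2*x)/29.

u = 4*exp(2*x)/29 + C1*cos(5*x)*exp(4*x) + C2*exp(4*x)*sin(5*x)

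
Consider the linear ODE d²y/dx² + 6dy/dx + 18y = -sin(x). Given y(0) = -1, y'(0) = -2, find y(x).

y = -17*sin(x)/325 + 6*cos(x)/325 - 542*exp(-3*x)*sin(3*x)/325 - 331*cos(3*x)*exp(-3*x)/325

Characteristic equation r² + 6r + 18 = 0 has discriminant (6)² - 4·(18) = -36 < 0, so r = -3 ± 3i.
Hence y_h = C1*cos(3*x)*exp(-3*x) + C2*exp(-3*x)*sin(3*x).
Try y_p = A*cos(x) + B*sin(x). Substituting and equating the coefficients of cos(x) and sin(x) gives A = 6/325, B = -17/325, so y_p = -17*sin(x)/325 + 6*cos(x)/325.
General solution: y = -17*sin(x)/325 + 6*cos(x)/325 + C1*cos(3*x)*exp(-3*x) + C2*exp(-3*x)*sin(3*x).
Apply the initial conditions: y(0) = 6/325 + C1 = -1 and y'(0) = -17/325 - 3*C1 + 3*C2 = -2. Solving gives C1 = -331/325, C2 = -542/325.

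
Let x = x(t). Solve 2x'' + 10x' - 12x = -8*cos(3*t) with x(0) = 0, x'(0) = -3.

x = -17*exp(t)/35 - 2*sin(3*t)/15 + 2*cos(3*t)/15 + 37*exp(-6*t)/105

Divide through by 2: x'' + 5x' - 6x = -4*cos(3*t).
Characteristic equation r² + 5r - 6 = 0 factors as (r - 1)(r + 6) = 0, so r = 1, -6.
Hence x_h = C1*exp(t) + C2*exp(-6*t).
Try x_p = A*cos(3*t) + B*sin(3*t). Substituting and equating the coefficients of cos(3t) and sin(3t) gives A = 2/15, B = -2/15, so x_p = -2*sin(3*t)/15 + 2*cos(3*t)/15.
General solution: x = -2*sin(3*t)/15 + 2*cos(3*t)/15 + C1*exp(t) + C2*exp(-6*t).
Apply the initial conditions: x(0) = 2/15 + C1 + C2 = 0 and x'(0) = -2/5 + C1 - 6*C2 = -3. Solving gives C1 = -17/35, C2 = 37/105.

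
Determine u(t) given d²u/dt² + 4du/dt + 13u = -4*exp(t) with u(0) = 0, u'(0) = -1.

Characteristic equation r² + 4r + 13 = 0 has discriminant (4)² - 4·(13) = -36 < 0, so r = -2 ± 3i.
Hence u_h = C1*cos(3*t)*exp(-2*t) + C2*exp(-2*t)*sin(3*t).
Try u_p = A*exp(t). Substituting into the equation and dividing by exp(t) gives A = -2/9, so u_p = -2*exp(t)/9.
General solution: u = -2*exp(t)/9 + C1*cos(3*t)*exp(-2*t) + C2*exp(-2*t)*sin(3*t).
Apply the initial conditions: u(0) = -2/9 + C1 = 0 and u'(0) = -2/9 - 2*C1 + 3*C2 = -1. Solving gives C1 = 2/9, C2 = -1/9.

u = -2*exp(t)/9 - exp(-2*t)*sin(3*t)/9 + 2*cos(3*t)*exp(-2*t)/9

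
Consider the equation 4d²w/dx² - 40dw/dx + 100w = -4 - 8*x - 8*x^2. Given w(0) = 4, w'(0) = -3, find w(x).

Divide through by 4: w'' - 10w' + 25w = -1 - 2*x - 2*x^2.
Characteristic equation r² - 10r + 25 = 0 has discriminant (-10)² - 4·(25) = 0, so r = 5 is a repeated root.
Hence w_h = (C1 + C2*x)*exp(5*x).
For the particular solution try w_p = A0 + A1*x + A2*x^2. Substituting and matching coefficients of each power of x gives A0 = -57/625, A1 = -18/125, A2 = -2/25, so w_p = -57/625 - 18*x/125 - 2*x^2/25.
General solution: w = -57/625 - 18*x/125 - 2*x^2/25 + C1*exp(5*x) + C2*x*exp(5*x).
Apply the initial conditions: w(0) = -57/625 + C1 = 4 and w'(0) = -18/125 + C2 + 5*C1 = -3. Solving gives C1 = 2557/625, C2 = -2914/125.

w = -57/625 - 18*x/125 - 2*x**2/25 + 2557*exp(5*x)/625 - 2914*x*exp(5*x)/125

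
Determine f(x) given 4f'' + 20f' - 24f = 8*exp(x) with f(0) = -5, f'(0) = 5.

Divide through by 4: f'' + 5f' - 6f = 2*exp(x).
Characteristic equation r² + 5r - 6 = 0 factors as (r - 1)(r + 6) = 0, so r = 1, -6.
Hence f_h = C1*exp(x) + C2*exp(-6*x).
Since exp(x) solves the homogeneous equation (r = 1 is a root of multiplicity 1), multiply the trial by x. Try f_p = A*x*exp(x). Substituting into the equation and dividing by exp(x) gives A = 2/7, so f_p = 2*x*exp(x)/7.
General solution: f = C1*exp(x) + C2*exp(-6*x) + 2*x*exp(x)/7.
Apply the initial conditions: f(0) = C1 + C2 = -5 and f'(0) = 2/7 + C1 - 6*C2 = 5. Solving gives C1 = -177/49, C2 = -68/49.

f = -177*exp(x)/49 - 68*exp(-6*x)/49 + 2*x*exp(x)/7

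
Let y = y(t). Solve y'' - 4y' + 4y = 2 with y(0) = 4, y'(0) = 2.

y = 1/2 + 7*exp(2*t)/2 - 5*t*exp(2*t)

Characteristic equation r² - 4r + 4 = 0 has discriminant (-4)² - 4·(4) = 0, so r = 2 is a repeated root.
Hence y_h = (C1 + C2*t)*exp(2*t).
For the particular solution try y_p = A0. Substituting and matching coefficients of each power of t gives A0 = 1/2, so y_p = 1/2.
General solution: y = 1/2 + C1*exp(2*t) + C2*t*exp(2*t).
Apply the initial conditions: y(0) = 1/2 + C1 = 4 and y'(0) = C2 + 2*C1 = 2. Solving gives C1 = 7/2, C2 = -5.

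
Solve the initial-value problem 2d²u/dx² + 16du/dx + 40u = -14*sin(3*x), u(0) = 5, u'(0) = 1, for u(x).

Divide through by 2: u'' + 8u' + 20u = -7*sin(3*x).
Characteristic equation r² + 8r + 20 = 0 has discriminant (8)² - 4·(20) = -16 < 0, so r = -4 ± 2i.
Hence u_h = C1*cos(2*x)*exp(-4*x) + C2*exp(-4*x)*sin(2*x).
Try u_p = A*cos(3*x) + B*sin(3*x). Substituting and equating the coefficients of cos(3x) and sin(3x) gives A = 168/697, B = -77/697, so u_p = -77*sin(3*x)/697 + 168*cos(3*x)/697.
General solution: u = -77*sin(3*x)/697 + 168*cos(3*x)/697 + C1*cos(2*x)*exp(-4*x) + C2*exp(-4*x)*sin(2*x).
Apply the initial conditions: u(0) = 168/697 + C1 = 5 and u'(0) = -231/697 - 4*C1 + 2*C2 = 1. Solving gives C1 = 3317/697, C2 = 7098/697.

u = -77*sin(3*x)/697 + 168*cos(3*x)/697 + 3317*cos(2*x)*exp(-4*x)/697 + 7098*exp(-4*x)*sin(2*x)/697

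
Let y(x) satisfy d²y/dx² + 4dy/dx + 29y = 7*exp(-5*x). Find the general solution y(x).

Characteristic equation r² + 4r + 29 = 0 has discriminant (4)² - 4·(29) = -100 < 0, so r = -2 ± 5i.
Hence y_h = C1*cos(5*x)*exp(-2*x) + C2*exp(-2*x)*sin(5*x).
Try y_p = A*exp(-5*x). Substituting into the equation and dividing by exp(-5*x) gives A = 7/34, so y_p = 7*exp(-5*x)/34.

y = 7*exp(-5*x)/34 + C1*cos(5*x)*exp(-2*x) + C2*exp(-2*x)*sin(5*x)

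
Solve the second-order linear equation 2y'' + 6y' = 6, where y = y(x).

Divide through by 2: y'' + 3y' = 3.
Characteristic equation r² + 3r = 0 factors as (r + 3)r = 0, so r = -3, 0.
Hence y_h = C1*exp(-3*x) + C2.
Since 0 is a characteristic root (multiplicity 1), multiply the polynomial trial by x: try y_p = A0*x. Substituting and matching coefficients of each power of x gives A0 = 1, so y_p = x.

y = C2 + x + C1*exp(-3*x)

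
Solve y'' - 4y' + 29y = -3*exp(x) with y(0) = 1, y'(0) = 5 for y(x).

y = -3*exp(x)/26 + 15*exp(2*x)*sin(5*x)/26 + 29*cos(5*x)*exp(2*x)/26

Characteristic equation r² - 4r + 29 = 0 has discriminant (-4)² - 4·(29) = -100 < 0, so r = 2 ± 5i.
Hence y_h = C1*cos(5*x)*exp(2*x) + C2*exp(2*x)*sin(5*x).
Try y_p = A*exp(x). Substituting into the equation and dividing by exp(x) gives A = -3/26, so y_p = -3*exp(x)/26.
General solution: y = -3*exp(x)/26 + C1*cos(5*x)*exp(2*x) + C2*exp(2*x)*sin(5*x).
Apply the initial conditions: y(0) = -3/26 + C1 = 1 and y'(0) = -3/26 + 2*C1 + 5*C2 = 5. Solving gives C1 = 29/26, C2 = 15/26.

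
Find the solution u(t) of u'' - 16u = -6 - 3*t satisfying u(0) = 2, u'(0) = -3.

Characteristic equation r² - 16 = 0 factors as (r - 4)(r + 4) = 0, so r = 4, -4.
Hence u_h = C1*exp(4*t) + C2*exp(-4*t).
For the particular solution try u_p = A0 + A1*t. Substituting and matching coefficients of each power of t gives A0 = 3/8, A1 = 3/16, so u_p = 3/8 + 3*t/16.
General solution: u = 3/8 + 3*t/16 + C1*exp(4*t) + C2*exp(-4*t).
Apply the initial conditions: u(0) = 3/8 + C1 + C2 = 2 and u'(0) = 3/16 - 4*C2 + 4*C1 = -3. Solving gives C1 = 53/128, C2 = 155/128.

u = 3/8 + 3*t/16 + 53*exp(4*t)/128 + 155*exp(-4*t)/128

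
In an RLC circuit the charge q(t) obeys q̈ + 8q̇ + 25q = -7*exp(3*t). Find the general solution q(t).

q = -7*exp(3*t)/58 + C1*cos(3*t)*exp(-4*t) + C2*exp(-4*t)*sin(3*t)

Characteristic equation r² + 8r + 25 = 0 has discriminant (8)² - 4·(25) = -36 < 0, so r = -4 ± 3i.
Hence q_h = C1*cos(3*t)*exp(-4*t) + C2*exp(-4*t)*sin(3*t).
Try q_p = A*exp(3*t). Substituting into the equation and dividing by exp(3*t) gives A = -7/58, so q_p = -7*exp(3*t)/58.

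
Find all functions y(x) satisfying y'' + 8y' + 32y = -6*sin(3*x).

y = -138*sin(3*x)/1105 + 144*cos(3*x)/1105 + C1*cos(4*x)*exp(-4*x) + C2*exp(-4*x)*sin(4*x)

Characteristic equation r² + 8r + 32 = 0 has discriminant (8)² - 4·(32) = -64 < 0, so r = -4 ± 4i.
Hence y_h = C1*cos(4*x)*exp(-4*x) + C2*exp(-4*x)*sin(4*x).
Try y_p = A*cos(3*x) + B*sin(3*x). Substituting and equating the coefficients of cos(3x) and sin(3x) gives A = 144/1105, B = -138/1105, so y_p = -138*sin(3*x)/1105 + 144*cos(3*x)/1105.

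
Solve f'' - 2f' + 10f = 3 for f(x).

f = 3/10 + C1*cos(3*x)*exp(x) + C2*exp(x)*sin(3*x)

Characteristic equation r² - 2r + 10 = 0 has discriminant (-2)² - 4·(10) = -36 < 0, so r = 1 ± 3i.
Hence f_h = C1*cos(3*x)*exp(x) + C2*exp(x)*sin(3*x).
For the particular solution try f_p = A0. Substituting and matching coefficients of each power of x gives A0 = 3/10, so f_p = 3/10.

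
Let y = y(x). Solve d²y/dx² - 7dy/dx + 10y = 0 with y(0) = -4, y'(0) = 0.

Characteristic equation r² - 7r + 10 = 0 factors as (r - 5)(r - 2) = 0, so r = 5, 2.
Hence y_h = C1*exp(5*x) + C2*exp(2*x).
Apply the initial conditions: y(0) = C1 + C2 = -4 and y'(0) = 2*C2 + 5*C1 = 0. Solving gives C1 = 8/3, C2 = -20/3.

y = -20*exp(2*x)/3 + 8*exp(5*x)/3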